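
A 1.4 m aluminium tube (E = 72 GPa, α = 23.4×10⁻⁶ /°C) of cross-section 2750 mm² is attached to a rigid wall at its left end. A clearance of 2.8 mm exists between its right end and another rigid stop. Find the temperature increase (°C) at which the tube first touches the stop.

ΔT ≈ 85.5 °C

Contact occurs when the free expansion equals the gap: αΔT L = 2.8 mm.
ΔT = 2.8 / (23.4×10⁻⁶ × 1400) = 85.47 °C.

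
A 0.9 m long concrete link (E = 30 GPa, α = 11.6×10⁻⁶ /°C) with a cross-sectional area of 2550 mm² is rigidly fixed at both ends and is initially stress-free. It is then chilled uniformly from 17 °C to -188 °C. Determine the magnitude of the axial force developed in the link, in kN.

With zero net strain, σ = E·αΔT = 30 GPa × 11.6×10⁻⁶ × 205 = 71.34 MPa.
Then P = σA = 71.34 × 2550 mm² = 181.9 kN, tensile.

P ≈ 182 kN (tensile)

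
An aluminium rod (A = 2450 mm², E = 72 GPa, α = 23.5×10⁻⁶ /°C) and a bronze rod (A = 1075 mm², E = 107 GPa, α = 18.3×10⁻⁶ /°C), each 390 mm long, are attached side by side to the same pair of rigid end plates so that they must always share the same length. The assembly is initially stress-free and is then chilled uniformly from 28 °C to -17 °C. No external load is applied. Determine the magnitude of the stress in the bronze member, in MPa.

Equilibrium of a rigid end plate with no external load gives equal and opposite internal forces ±P in the two members. Since α_{aluminium} > α_{bronze}, cooling drives the aluminium into tension and the bronze into compression.
Setting the final lengths equal and cancelling L: (α₁ − α₂)ΔT = P/(A₁E₁) + P/(A₂E₂).
|α₁ − α₂|·ΔT = 5.2×10⁻⁶ × 45 = 0.000234.
1/(A₁E₁) + 1/(A₂E₂) = 1/(2450×72×10³) + 1/(1075×107×10³) = 1.436×10⁻⁸ N⁻¹.
P = 0.000234 / 1.436×10⁻⁸ = 16290 N = 16.29 kN.
σ_{bronze} = P/A₂ = 16290/1075 = 15.16 MPa, compressive.

σ ≈ 15.2 MPa (compressive)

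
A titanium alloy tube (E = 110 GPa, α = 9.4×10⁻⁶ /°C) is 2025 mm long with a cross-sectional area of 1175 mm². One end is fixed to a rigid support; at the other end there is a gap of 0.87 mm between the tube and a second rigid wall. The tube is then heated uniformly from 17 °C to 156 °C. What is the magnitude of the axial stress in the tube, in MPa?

σ ≈ 96.5 MPa (compressive)

If the wall were absent the tube would grow by αΔT L = 9.4×10⁻⁶ × 139 × 2025 = 2.646 mm.
After closing the 0.87 mm clearance, 2.646 − 0.87 = 1.776 mm of expansion remains to be suppressed by the wall.
So σ = E(δ_free − g)/L = 110×10³ × 1.776/2025 = 96.47 MPa.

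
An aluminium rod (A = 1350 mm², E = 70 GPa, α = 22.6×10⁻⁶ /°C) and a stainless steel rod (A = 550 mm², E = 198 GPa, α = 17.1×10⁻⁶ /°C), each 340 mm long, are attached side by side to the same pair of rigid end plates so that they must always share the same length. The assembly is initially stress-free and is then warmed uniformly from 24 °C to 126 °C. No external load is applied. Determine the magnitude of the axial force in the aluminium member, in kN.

P ≈ 28.4 kN (compressive in the aluminium)

Both members must finish at the same length. With the larger α, the aluminium tends to over-expand; the plates restrain it, putting the aluminium in compression and the stainless steel in tension. With no external load the two internal forces are equal and opposite, magnitude P.
Compatibility of the two members (thermal + elastic change equal): (α₁ − α₂)ΔT = P·[1/(A₁E₁) + 1/(A₂E₂)].
|α₁ − α₂|·ΔT = 5.5×10⁻⁶ × 102 = 0.000561.
1/(A₁E₁) + 1/(A₂E₂) = 1/(1350×70×10³) + 1/(550×198×10³) = 1.976×10⁻⁸ N⁻¹.
So P = 0.000561 / 1.976×10⁻⁸ = 28.38 kN.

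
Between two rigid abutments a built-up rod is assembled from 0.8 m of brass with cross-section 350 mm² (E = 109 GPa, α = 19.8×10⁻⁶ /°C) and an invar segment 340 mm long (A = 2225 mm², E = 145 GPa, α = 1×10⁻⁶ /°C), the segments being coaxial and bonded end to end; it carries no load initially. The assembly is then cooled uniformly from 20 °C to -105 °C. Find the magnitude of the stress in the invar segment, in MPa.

Free thermal contraction of the whole bar: Σ αᵢΔT Lᵢ = 19.8×10⁻⁶×125×800 + 1×10⁻⁶×125×340 = 2.023 mm.
The walls prevent any net length change, so an axial force P (same in every segment) develops. Compatibility: P · Σ Lᵢ/(AᵢEᵢ) = δ_free.
Σ Lᵢ/(AᵢEᵢ) = 800/(350×109×10³) + 340/(2225×145×10³) = 2.202×10⁻⁵ mm/N.
So P = 2.023 / 2.202×10⁻⁵ = 91.83 kN, tensile.
σ_{invar} = P / A = 91830 / 2225 = 41.27 MPa.

σ ≈ 41.3 MPa (tensile)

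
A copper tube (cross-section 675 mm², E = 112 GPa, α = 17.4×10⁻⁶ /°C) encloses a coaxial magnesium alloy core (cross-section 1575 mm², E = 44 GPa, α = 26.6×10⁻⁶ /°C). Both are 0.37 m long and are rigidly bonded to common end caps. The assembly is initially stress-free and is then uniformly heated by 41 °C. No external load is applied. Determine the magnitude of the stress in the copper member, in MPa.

σ ≈ 20.2 MPa (tensile)

Equilibrium of a rigid end plate with no external load gives equal and opposite internal forces ±P in the two members. Since α_{magnesium alloy} > α_{copper}, heating drives the magnesium alloy into compression and the copper into tension.
Setting the final lengths equal and cancelling L: (α₁ − α₂)ΔT = P/(A₁E₁) + P/(A₂E₂).
|α₁ − α₂|·ΔT = 9.2×10⁻⁶ × 41 = 0.0003772.
1/(A₁E₁) + 1/(A₂E₂) = 1/(675×112×10³) + 1/(1575×44×10³) = 2.766×10⁻⁸ N⁻¹.
P = 0.0003772 / 2.766×10⁻⁸ = 13640 N = 13.64 kN.
σ_{copper} = P/A₁ = 13640/675 = 20.2 MPa, tensile.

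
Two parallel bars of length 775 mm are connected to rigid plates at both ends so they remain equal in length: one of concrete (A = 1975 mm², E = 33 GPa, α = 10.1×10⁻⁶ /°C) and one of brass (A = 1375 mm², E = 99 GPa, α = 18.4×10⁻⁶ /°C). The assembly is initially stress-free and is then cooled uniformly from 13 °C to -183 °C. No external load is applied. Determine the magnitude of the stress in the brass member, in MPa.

Both members must finish at the same length. With the larger α, the brass tends to over-contract; the plates restrain it, putting the brass in tension and the concrete in compression. With no external load the two internal forces are equal and opposite, magnitude P.
Setting the final lengths equal and cancelling L: (α₁ − α₂)ΔT = P/(A₁E₁) + P/(A₂E₂).
|α₁ − α₂|·ΔT = 8.3×10⁻⁶ × 196 = 0.001627.
1/(A₁E₁) + 1/(A₂E₂) = 1/(1975×33×10³) + 1/(1375×99×10³) = 2.269×10⁻⁸ N⁻¹.
P = 0.001627 / 2.269×10⁻⁸ = 71700 N = 71.7 kN.
σ_{brass} = P/A₂ = 71700/1375 = 52.14 MPa, tensile.

σ ≈ 52.1 MPa (tensile)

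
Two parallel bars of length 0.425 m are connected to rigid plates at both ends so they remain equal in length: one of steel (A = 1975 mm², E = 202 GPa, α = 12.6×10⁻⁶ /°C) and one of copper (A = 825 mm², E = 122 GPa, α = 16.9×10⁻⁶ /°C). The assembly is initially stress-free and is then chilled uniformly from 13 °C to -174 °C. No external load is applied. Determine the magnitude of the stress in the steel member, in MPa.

Equilibrium of a rigid end plate with no external load gives equal and opposite internal forces ±P in the two members. Since α_{copper} > α_{steel}, cooling drives the copper into tension and the steel into compression.
Setting the final lengths equal and cancelling L: (α₁ − α₂)ΔT = P/(A₁E₁) + P/(A₂E₂).
|α₁ − α₂|·ΔT = 4.3×10⁻⁶ × 187 = 0.0008041.
1/(A₁E₁) + 1/(A₂E₂) = 1/(1975×202×10³) + 1/(825×122×10³) = 1.244×10⁻⁸ N⁻¹.
So P = 0.0008041 / 1.244×10⁻⁸ = 64.63 kN.
σ_{steel} = P/A₁ = 64630/1975 = 32.72 MPa, compressive.

σ ≈ 32.7 MPa (compressive)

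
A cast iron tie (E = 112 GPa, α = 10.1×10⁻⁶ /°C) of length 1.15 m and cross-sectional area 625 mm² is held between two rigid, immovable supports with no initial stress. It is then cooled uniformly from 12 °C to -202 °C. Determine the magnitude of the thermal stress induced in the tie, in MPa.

σ ≈ 242 MPa (tensile)

Because both ends are immovable the net strain is zero, and the suppressed thermal strain is αΔT = 10.1×10⁻⁶ × 214 = 2161.4×10⁻⁶.
σ = EαΔT = 112×10³ × 10.1×10⁻⁶ × 214 = 242.1 MPa (tensile; the tie is trying to contract).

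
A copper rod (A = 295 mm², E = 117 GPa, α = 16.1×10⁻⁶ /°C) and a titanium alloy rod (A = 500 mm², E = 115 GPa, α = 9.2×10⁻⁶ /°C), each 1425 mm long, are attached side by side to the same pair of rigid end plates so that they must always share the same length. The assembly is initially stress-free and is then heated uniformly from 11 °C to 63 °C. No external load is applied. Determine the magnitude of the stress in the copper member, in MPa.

The copper has the larger α, so on heating it would change length more than the titanium alloy if both were free. The rigid plates force a common final length, so the copper is put into compression and the titanium alloy into tension, with equal and opposite forces P (no external load).
Equating the net (thermal + elastic) strains gives |α₁ − α₂|·ΔT = P·[1/(A₁E₁) + 1/(A₂E₂)].
|α₁ − α₂|·ΔT = 6.9×10⁻⁶ × 52 = 0.0003588.
1/(A₁E₁) + 1/(A₂E₂) = 1/(295×117×10³) + 1/(500×115×10³) = 4.636×10⁻⁸ N⁻¹.
So P = 0.0003588 / 4.636×10⁻⁸ = 7.739 kN.
σ_{copper} = P/A₁ = 7739/295 = 26.23 MPa, compressive.

σ ≈ 26.2 MPa (compressive)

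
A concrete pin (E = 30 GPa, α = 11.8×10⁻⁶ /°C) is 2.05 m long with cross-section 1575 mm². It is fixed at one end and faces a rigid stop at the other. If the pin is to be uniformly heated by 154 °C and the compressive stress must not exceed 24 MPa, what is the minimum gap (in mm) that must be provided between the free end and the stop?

With no wall the pin would lengthen by αΔT L = 11.8×10⁻⁶ × 154 × 2050 = 3.725 mm.
At the allowable stress the elastic shortening the wall may impose is σL/E = 24 × 2050 / (30×10³) = 1.64 mm.
The gap must absorb the remainder: g_min = 3.725 − 1.64 = 2.085 mm.

g ≈ 2.09 mm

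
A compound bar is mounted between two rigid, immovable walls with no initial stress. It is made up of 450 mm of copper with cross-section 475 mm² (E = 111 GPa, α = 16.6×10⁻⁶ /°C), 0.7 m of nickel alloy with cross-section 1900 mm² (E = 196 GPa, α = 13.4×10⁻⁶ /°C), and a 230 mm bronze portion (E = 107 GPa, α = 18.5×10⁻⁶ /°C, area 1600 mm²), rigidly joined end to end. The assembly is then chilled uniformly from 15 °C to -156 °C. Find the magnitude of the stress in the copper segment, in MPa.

σ ≈ 646 MPa (tensile)

If the supports were absent, the total length change would be Σ αᵢΔT Lᵢ = 16.6×10⁻⁶×171×450 + 13.4×10⁻⁶×171×700 + 18.5×10⁻⁶×171×230 = 3.609 mm.
Since the ends are fixed, an axial force P builds up, equal in every segment, with P · Σ Lᵢ/(AᵢEᵢ) = δ_free.
Σ Lᵢ/(AᵢEᵢ) = 450/(475×111×10³) + 700/(1900×196×10³) + 230/(1600×107×10³) = 1.176×10⁻⁵ mm/N.
Hence P = δ_free / Σ(L/AE) = 3.609/1.176×10⁻⁵ = 306.9 kN (tensile).
σ_{copper} = P / A = 306900 / 475 = 646.2 MPa.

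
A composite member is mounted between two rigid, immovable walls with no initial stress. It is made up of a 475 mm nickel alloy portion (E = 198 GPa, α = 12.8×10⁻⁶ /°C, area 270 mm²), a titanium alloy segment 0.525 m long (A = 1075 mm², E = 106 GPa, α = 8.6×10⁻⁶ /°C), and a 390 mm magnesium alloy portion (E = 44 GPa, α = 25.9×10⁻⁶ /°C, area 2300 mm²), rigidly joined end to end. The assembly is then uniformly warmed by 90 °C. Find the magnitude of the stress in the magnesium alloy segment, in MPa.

σ ≈ 46.7 MPa (compressive)

With the walls removed the bar would change length by δ_free = Σ αᵢΔT Lᵢ = 12.8×10⁻⁶×90×475 + 8.6×10⁻⁶×90×525 + 25.9×10⁻⁶×90×390 = 1.863 mm.
The walls prevent any net length change, so an axial force P (same in every segment) develops. Compatibility: P · Σ Lᵢ/(AᵢEᵢ) = δ_free.
Σ Lᵢ/(AᵢEᵢ) = 475/(270×198×10³) + 525/(1075×106×10³) + 390/(2300×44×10³) = 1.735×10⁻⁵ mm/N.
P = 1.863 / 1.735×10⁻⁵ = 107400 N = 107.4 kN, compressive.
σ_{magnesium alloy} = P / A = 107400 / 2300 = 46.69 MPa.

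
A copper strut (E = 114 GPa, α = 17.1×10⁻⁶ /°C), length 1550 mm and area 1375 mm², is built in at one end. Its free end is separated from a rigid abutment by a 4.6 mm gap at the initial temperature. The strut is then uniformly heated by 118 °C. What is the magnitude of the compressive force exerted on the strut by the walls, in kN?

P ≈ 0 kN

Unrestrained expansion: δ_free = αΔT L = 17.1×10⁻⁶ × 118 × 1550 = 3.128 mm.
This is smaller than the 4.6 mm clearance, so the strut expands freely without reaching the stop — the stress is zero.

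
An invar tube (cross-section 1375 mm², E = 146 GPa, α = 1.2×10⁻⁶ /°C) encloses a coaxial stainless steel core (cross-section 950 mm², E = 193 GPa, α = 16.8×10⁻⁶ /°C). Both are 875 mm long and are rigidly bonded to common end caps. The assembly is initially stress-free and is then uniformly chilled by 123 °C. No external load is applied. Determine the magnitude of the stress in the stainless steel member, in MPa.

σ ≈ 194 MPa (tensile)

The stainless steel has the larger α, so on cooling it would change length more than the invar if both were free. The rigid plates force a common final length, so the stainless steel is put into tension and the invar into compression, with equal and opposite forces P (no external load).
Setting the final lengths equal and cancelling L: (α₁ − α₂)ΔT = P/(A₁E₁) + P/(A₂E₂).
|α₁ − α₂|·ΔT = 15.6×10⁻⁶ × 123 = 0.001919.
1/(A₁E₁) + 1/(A₂E₂) = 1/(1375×146×10³) + 1/(950×193×10³) = 1.044×10⁻⁸ N⁻¹.
P = 0.001919 / 1.044×10⁻⁸ = 183900 N = 183.9 kN.
σ_{stainless steel} = P/A₂ = 183900/950 = 193.6 MPa, tensile.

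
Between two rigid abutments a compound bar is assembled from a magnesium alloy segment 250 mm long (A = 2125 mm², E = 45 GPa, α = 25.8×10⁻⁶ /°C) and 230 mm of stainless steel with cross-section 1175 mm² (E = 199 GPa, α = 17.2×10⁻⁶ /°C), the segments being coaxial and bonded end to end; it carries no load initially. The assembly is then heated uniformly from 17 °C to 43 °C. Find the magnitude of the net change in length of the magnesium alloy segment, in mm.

|ΔL| ≈ 0.0289 mm

With the walls removed the bar would change length by δ_free = Σ αᵢΔT Lᵢ = 25.8×10⁻⁶×26×250 + 17.2×10⁻⁶×26×230 = 0.2706 mm.
The walls prevent any net length change, so an axial force P (same in every segment) develops. Compatibility: P · Σ Lᵢ/(AᵢEᵢ) = δ_free.
Σ Lᵢ/(AᵢEᵢ) = 250/(2125×45×10³) + 230/(1175×199×10³) = 3.598×10⁻⁶ mm/N.
Hence P = δ_free / Σ(L/AE) = 0.2706/3.598×10⁻⁶ = 75.2 kN (compressive).
For the magnesium alloy segment, free thermal change = 25.8×10⁻⁶×26×250 = 0.1677 mm and elastic change from P = 75200×250/(2125×45×10³) = 0.1966 mm; these oppose, so the net change is 0.0289 mm (segment shortens).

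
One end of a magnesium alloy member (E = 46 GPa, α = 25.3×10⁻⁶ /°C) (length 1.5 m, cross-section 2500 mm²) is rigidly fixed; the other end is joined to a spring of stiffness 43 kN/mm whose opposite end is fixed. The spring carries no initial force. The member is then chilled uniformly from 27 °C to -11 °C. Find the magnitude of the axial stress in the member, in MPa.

σ ≈ 15.9 MPa (tensile)

The unrestrained thermal change is αΔT L = 25.3×10⁻⁶ × 38 × 1500 = 1.442 mm.
Let P be the tensile force in the spring. The member extends elastically by PL/(AE) and the spring stretches by P/k; together these equal δ_free.
So P = δ_free / [L/(AE) + 1/k] = 1.442 / [ 1500/(2500×46×10³) + 1/(43×10³) ].
P = 1.442 / 3.63×10⁻⁵ = 39730 N.
σ = P/A = 39730/2500 = 15.89 MPa.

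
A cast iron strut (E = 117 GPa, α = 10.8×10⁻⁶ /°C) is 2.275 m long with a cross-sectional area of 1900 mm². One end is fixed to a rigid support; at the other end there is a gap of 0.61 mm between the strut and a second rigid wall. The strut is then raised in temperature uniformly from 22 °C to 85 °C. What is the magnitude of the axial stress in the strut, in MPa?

If the wall were absent the strut would grow by αΔT L = 10.8×10⁻⁶ × 63 × 2275 = 1.548 mm.
The gap closes (δ_free > 0.61 mm) and the wall then resists a further 1.548 − 0.61 = 0.9379 mm of expansion.
Compatibility: PL/(AE) = 0.9379 mm, so σ = P/A = E × (0.9379/2275) = 48.24 MPa.

σ ≈ 48.2 MPa (compressive)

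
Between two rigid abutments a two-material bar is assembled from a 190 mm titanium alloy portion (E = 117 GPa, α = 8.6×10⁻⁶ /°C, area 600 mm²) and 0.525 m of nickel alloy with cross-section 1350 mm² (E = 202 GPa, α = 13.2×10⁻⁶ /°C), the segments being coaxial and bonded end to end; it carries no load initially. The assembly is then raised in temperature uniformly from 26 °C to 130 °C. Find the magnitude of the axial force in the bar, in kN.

Free thermal expansion of the whole bar: Σ αᵢΔT Lᵢ = 8.6×10⁻⁶×104×190 + 13.2×10⁻⁶×104×525 = 0.8907 mm.
The rigid supports impose zero overall length change; the single axial force P common to all segments must satisfy P Σ Lᵢ/(AᵢEᵢ) = δ_free.
Σ Lᵢ/(AᵢEᵢ) = 190/(600×117×10³) + 525/(1350×202×10³) = 4.632×10⁻⁶ mm/N.
P = 0.8907 / 4.632×10⁻⁶ = 192300 N = 192.3 kN, compressive.

P ≈ 192 kN (compressive)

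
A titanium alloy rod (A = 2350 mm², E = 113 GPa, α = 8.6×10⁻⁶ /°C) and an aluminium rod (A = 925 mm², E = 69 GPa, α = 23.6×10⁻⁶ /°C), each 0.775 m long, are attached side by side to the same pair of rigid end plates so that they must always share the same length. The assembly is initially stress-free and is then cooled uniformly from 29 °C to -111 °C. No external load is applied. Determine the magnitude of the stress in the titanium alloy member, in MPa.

σ ≈ 46 MPa (compressive)

Equilibrium of a rigid end plate with no external load gives equal and opposite internal forces ±P in the two members. Since α_{aluminium} > α_{titanium alloy}, cooling drives the aluminium into tension and the titanium alloy into compression.
Setting the final lengths equal and cancelling L: (α₁ − α₂)ΔT = P/(A₁E₁) + P/(A₂E₂).
|α₁ − α₂|·ΔT = 15×10⁻⁶ × 140 = 0.0021.
1/(A₁E₁) + 1/(A₂E₂) = 1/(2350×113×10³) + 1/(925×69×10³) = 1.943×10⁻⁸ N⁻¹.
P = 0.0021 / 1.943×10⁻⁸ = 108100 N = 108.1 kN.
σ_{titanium alloy} = P/A₁ = 108100/2350 = 45.98 MPa, compressive.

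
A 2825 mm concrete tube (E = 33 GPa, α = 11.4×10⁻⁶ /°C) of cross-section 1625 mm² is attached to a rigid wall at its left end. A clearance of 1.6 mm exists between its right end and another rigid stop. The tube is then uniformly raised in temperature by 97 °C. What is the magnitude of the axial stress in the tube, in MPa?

Unrestrained expansion: δ_free = αΔT L = 11.4×10⁻⁶ × 97 × 2825 = 3.124 mm.
The gap closes (δ_free > 1.6 mm) and the wall then resists a further 3.124 − 1.6 = 1.524 mm of expansion.
Compatibility: PL/(AE) = 1.524 mm, so σ = P/A = E × (1.524/2825) = 17.8 MPa.

σ ≈ 17.8 MPa (compressive)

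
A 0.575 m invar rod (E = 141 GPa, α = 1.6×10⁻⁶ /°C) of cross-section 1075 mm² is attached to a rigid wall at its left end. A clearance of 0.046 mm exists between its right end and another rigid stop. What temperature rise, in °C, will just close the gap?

Contact occurs when the free expansion equals the gap: αΔT L = 0.046 mm.
ΔT = 0.046 / (1.6×10⁻⁶ × 575) = 50 °C.

ΔT ≈ 50 °C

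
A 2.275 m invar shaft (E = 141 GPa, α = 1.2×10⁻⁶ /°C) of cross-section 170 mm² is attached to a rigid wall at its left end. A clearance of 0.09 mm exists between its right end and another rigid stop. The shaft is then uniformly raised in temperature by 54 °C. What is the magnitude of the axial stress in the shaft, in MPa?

Free thermal elongation = αΔT L = 1.2×10⁻⁶ × 54 × 2275 = 0.1474 mm.
The gap closes (δ_free > 0.09 mm) and the wall then resists a further 0.1474 − 0.09 = 0.05742 mm of expansion.
That suppressed elongation corresponds to σ = E·Δ/L = 141×10³ × 0.05742/2275 = 3.559 MPa.

σ ≈ 3.56 MPa (compressive)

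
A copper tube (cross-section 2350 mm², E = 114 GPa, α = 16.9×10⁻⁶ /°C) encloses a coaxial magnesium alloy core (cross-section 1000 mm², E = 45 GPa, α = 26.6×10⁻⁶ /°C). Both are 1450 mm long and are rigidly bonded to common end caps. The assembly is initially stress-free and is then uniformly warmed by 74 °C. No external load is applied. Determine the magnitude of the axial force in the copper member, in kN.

Both members must finish at the same length. With the larger α, the magnesium alloy tends to over-expand; the plates restrain it, putting the magnesium alloy in compression and the copper in tension. With no external load the two internal forces are equal and opposite, magnitude P.
Setting the final lengths equal and cancelling L: (α₁ − α₂)ΔT = P/(A₁E₁) + P/(A₂E₂).
|α₁ − α₂|·ΔT = 9.7×10⁻⁶ × 74 = 0.0007178.
1/(A₁E₁) + 1/(A₂E₂) = 1/(2350×114×10³) + 1/(1000×45×10³) = 2.595×10⁻⁸ N⁻¹.
So P = 0.0007178 / 2.595×10⁻⁸ = 27.66 kN.

P ≈ 27.7 kN (tensile in the copper)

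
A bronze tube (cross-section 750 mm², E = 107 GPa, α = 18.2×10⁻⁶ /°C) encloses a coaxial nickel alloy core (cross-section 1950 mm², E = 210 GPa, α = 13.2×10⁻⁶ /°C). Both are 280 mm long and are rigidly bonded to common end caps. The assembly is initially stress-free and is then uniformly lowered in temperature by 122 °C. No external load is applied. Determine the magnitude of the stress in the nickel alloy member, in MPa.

σ ≈ 21 MPa (compressive)

Both members must finish at the same length. With the larger α, the bronze tends to over-contract; the plates restrain it, putting the bronze in tension and the nickel alloy in compression. With no external load the two internal forces are equal and opposite, magnitude P.
Setting the final lengths equal and cancelling L: (α₁ − α₂)ΔT = P/(A₁E₁) + P/(A₂E₂).
|α₁ − α₂|·ΔT = 5×10⁻⁶ × 122 = 0.00061.
1/(A₁E₁) + 1/(A₂E₂) = 1/(750×107×10³) + 1/(1950×210×10³) = 1.49×10⁻⁸ N⁻¹.
P = 0.00061 / 1.49×10⁻⁸ = 40930 N = 40.93 kN.
σ_{nickel alloy} = P/A₂ = 40930/1950 = 20.99 MPa, compressive.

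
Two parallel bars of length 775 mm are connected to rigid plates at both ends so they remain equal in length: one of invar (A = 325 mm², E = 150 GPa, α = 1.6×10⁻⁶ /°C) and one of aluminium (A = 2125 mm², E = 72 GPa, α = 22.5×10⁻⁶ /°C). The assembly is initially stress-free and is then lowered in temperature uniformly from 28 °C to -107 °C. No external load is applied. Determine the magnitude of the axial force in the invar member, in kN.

The aluminium has the larger α, so on cooling it would change length more than the invar if both were free. The rigid plates force a common final length, so the aluminium is put into tension and the invar into compression, with equal and opposite forces P (no external load).
Equating the net (thermal + elastic) strains gives |α₁ − α₂|·ΔT = P·[1/(A₁E₁) + 1/(A₂E₂)].
|α₁ − α₂|·ΔT = 20.9×10⁻⁶ × 135 = 0.002821.
1/(A₁E₁) + 1/(A₂E₂) = 1/(325×150×10³) + 1/(2125×72×10³) = 2.705×10⁻⁸ N⁻¹.
P = 0.002821 / 2.705×10⁻⁸ = 104300 N = 104.3 kN.

P ≈ 104 kN (compressive in the invar)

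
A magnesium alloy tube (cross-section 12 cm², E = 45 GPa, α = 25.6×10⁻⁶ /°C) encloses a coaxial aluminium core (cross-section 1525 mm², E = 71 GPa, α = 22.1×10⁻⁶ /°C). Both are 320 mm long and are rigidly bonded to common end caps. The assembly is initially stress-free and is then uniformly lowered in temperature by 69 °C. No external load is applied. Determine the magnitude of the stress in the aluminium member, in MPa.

σ ≈ 5.71 MPa (compressive)

Equilibrium of a rigid end plate with no external load gives equal and opposite internal forces ±P in the two members. Since α_{magnesium alloy} > α_{aluminium}, cooling drives the magnesium alloy into tension and the aluminium into compression.
Setting the final lengths equal and cancelling L: (α₁ − α₂)ΔT = P/(A₁E₁) + P/(A₂E₂).
|α₁ − α₂|·ΔT = 3.5×10⁻⁶ × 69 = 0.0002415.
1/(A₁E₁) + 1/(A₂E₂) = 1/(1200×45×10³) + 1/(1525×71×10³) = 2.775×10⁻⁸ N⁻¹.
So P = 0.0002415 / 2.775×10⁻⁸ = 8.701 kN.
σ_{aluminium} = P/A₂ = 8701/1525 = 5.706 MPa, compressive.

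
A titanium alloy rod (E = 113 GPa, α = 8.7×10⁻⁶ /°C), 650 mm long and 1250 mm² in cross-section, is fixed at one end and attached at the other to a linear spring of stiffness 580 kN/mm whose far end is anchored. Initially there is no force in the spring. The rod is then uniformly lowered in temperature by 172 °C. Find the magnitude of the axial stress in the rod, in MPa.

Free thermal contraction: δ_free = αΔT L = 8.7×10⁻⁶ × 172 × 650 = 0.9727 mm.
Let P be the tensile force in the spring. The rod extends elastically by PL/(AE) and the spring stretches by P/k; together these equal δ_free.
So P = δ_free / [L/(AE) + 1/k] = 0.9727 / [ 650/(1250×113×10³) + 1/(580×10³) ].
P = 0.9727 / 6.326×10⁻⁶ = 153800 N.
σ = P/A = 153800/1250 = 123 MPa.

σ ≈ 123 MPa (tensile)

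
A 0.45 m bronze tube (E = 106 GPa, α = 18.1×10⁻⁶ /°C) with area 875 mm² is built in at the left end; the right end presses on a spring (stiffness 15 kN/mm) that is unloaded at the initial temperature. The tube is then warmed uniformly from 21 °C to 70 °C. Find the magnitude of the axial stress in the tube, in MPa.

σ ≈ 6.38 MPa (compressive)

If the spring were absent the tube would lengthen by αΔT L = 18.1×10⁻⁶ × 49 × 450 = 0.3991 mm.
Let P be the compressive force at the spring. The tube shortens elastically by PL/(AE) and the spring compresses by P/k; together these equal δ_free.
P [ L/(AE) + 1/k ] = δ_free → P [ 450/(875×106×10³) + 1/(15×10³) ] = 0.3991.
P = 0.3991 / 7.152×10⁻⁵ = 5580 N.
σ = P/A = 5580/875 = 6.378 MPa.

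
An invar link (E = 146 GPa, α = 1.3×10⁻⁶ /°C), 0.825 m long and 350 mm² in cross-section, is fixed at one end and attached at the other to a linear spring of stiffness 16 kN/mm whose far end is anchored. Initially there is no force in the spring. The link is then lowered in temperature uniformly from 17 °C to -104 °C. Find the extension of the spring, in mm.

δ ≈ 0.103 mm

The unrestrained thermal change is αΔT L = 1.3×10⁻⁶ × 121 × 825 = 0.1298 mm.
With a force P in the spring, the elastic change of the link is PL/(AE) and that of the spring is P/k; compatibility requires their sum to equal δ_free.
P [ L/(AE) + 1/k ] = δ_free → P [ 825/(350×146×10³) + 1/(16×10³) ] = 0.1298.
P = 0.1298 / 7.864×10⁻⁵ = 1650 N.
Spring extension = P/k = 1650/(16×10³) = 0.1031 mm.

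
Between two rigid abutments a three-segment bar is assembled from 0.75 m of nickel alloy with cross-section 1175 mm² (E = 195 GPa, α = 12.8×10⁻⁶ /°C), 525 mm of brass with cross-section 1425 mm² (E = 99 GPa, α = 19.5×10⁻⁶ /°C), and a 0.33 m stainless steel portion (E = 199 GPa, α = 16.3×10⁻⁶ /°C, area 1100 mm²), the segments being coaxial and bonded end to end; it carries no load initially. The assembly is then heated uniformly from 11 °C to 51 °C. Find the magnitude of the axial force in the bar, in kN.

P ≈ 119 kN (compressive)

With the walls removed the bar would change length by δ_free = Σ αᵢΔT Lᵢ = 12.8×10⁻⁶×40×750 + 19.5×10⁻⁶×40×525 + 16.3×10⁻⁶×40×330 = 1.009 mm.
The walls prevent any net length change, so an axial force P (same in every segment) develops. Compatibility: P · Σ Lᵢ/(AᵢEᵢ) = δ_free.
Σ Lᵢ/(AᵢEᵢ) = 750/(1175×195×10³) + 525/(1425×99×10³) + 330/(1100×199×10³) = 8.502×10⁻⁶ mm/N.
So P = 1.009 / 8.502×10⁻⁶ = 118.6 kN, compressive.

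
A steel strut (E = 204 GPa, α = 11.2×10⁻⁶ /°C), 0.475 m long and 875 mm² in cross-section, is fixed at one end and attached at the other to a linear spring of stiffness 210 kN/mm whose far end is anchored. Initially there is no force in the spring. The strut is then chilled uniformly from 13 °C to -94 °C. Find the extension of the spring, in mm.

δ ≈ 0.365 mm

Free thermal contraction: δ_free = αΔT L = 11.2×10⁻⁶ × 107 × 475 = 0.5692 mm.
With a force P in the spring, the elastic change of the strut is PL/(AE) and that of the spring is P/k; compatibility requires their sum to equal δ_free.
So P = δ_free / [L/(AE) + 1/k] = 0.5692 / [ 475/(875×204×10³) + 1/(210×10³) ].
P = 0.5692 / 7.423×10⁻⁶ = 76690 N.
Spring extension = P/k = 76690/(210×10³) = 0.3652 mm.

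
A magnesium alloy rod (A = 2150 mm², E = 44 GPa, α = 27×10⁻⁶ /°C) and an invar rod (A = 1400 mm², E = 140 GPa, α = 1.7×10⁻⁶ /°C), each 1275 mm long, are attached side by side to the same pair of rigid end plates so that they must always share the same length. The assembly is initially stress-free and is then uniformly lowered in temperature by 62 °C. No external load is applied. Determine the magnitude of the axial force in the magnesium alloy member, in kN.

Equilibrium of a rigid end plate with no external load gives equal and opposite internal forces ±P in the two members. Since α_{magnesium alloy} > α_{invar}, cooling drives the magnesium alloy into tension and the invar into compression.
Compatibility of the two members (thermal + elastic change equal): (α₁ − α₂)ΔT = P·[1/(A₁E₁) + 1/(A₂E₂)].
|α₁ − α₂|·ΔT = 25.3×10⁻⁶ × 62 = 0.001569.
1/(A₁E₁) + 1/(A₂E₂) = 1/(2150×44×10³) + 1/(1400×140×10³) = 1.567×10⁻⁸ N⁻¹.
P = 0.001569 / 1.567×10⁻⁸ = 100100 N = 100.1 kN.

P ≈ 100 kN (tensile in the magnesium alloy)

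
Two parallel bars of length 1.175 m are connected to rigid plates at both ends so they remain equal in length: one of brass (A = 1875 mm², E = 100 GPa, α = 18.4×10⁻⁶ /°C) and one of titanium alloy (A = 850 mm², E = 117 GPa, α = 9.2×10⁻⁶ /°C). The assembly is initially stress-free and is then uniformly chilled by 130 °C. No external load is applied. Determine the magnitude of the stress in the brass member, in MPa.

Equilibrium of a rigid end plate with no external load gives equal and opposite internal forces ±P in the two members. Since α_{brass} > α_{titanium alloy}, cooling drives the brass into tension and the titanium alloy into compression.
Equating the net (thermal + elastic) strains gives |α₁ − α₂|·ΔT = P·[1/(A₁E₁) + 1/(A₂E₂)].
|α₁ − α₂|·ΔT = 9.2×10⁻⁶ × 130 = 0.001196.
1/(A₁E₁) + 1/(A₂E₂) = 1/(1875×100×10³) + 1/(850×117×10³) = 1.539×10⁻⁸ N⁻¹.
P = 0.001196 / 1.539×10⁻⁸ = 77720 N = 77.72 kN.
σ_{brass} = P/A₁ = 77720/1875 = 41.45 MPa, tensile.

σ ≈ 41.5 MPa (tensile)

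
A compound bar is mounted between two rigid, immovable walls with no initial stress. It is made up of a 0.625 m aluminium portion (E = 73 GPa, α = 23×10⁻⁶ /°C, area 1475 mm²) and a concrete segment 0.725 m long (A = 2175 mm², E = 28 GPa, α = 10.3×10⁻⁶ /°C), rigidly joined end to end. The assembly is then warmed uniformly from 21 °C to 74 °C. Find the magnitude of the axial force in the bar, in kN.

P ≈ 65.4 kN (compressive)

If the supports were absent, the total length change would be Σ αᵢΔT Lᵢ = 23×10⁻⁶×53×625 + 10.3×10⁻⁶×53×725 = 1.158 mm.
The walls prevent any net length change, so an axial force P (same in every segment) develops. Compatibility: P · Σ Lᵢ/(AᵢEᵢ) = δ_free.
The series flexibility is Σ Lᵢ/(AᵢEᵢ) = 625/(1475×73×10³) + 725/(2175×28×10³) = 1.771×10⁻⁵ mm/N.
Hence P = δ_free / Σ(L/AE) = 1.158/1.771×10⁻⁵ = 65.37 kN (compressive).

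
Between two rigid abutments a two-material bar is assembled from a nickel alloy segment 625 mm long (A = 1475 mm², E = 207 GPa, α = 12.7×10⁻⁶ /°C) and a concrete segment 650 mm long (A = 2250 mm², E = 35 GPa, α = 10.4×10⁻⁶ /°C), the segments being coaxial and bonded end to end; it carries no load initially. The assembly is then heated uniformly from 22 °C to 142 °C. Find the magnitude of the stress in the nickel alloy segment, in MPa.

σ ≈ 116 MPa (compressive)

Free thermal expansion of the whole bar: Σ αᵢΔT Lᵢ = 12.7×10⁻⁶×120×625 + 10.4×10⁻⁶×120×650 = 1.764 mm.
The rigid supports impose zero overall length change; the single axial force P common to all segments must satisfy P Σ Lᵢ/(AᵢEᵢ) = δ_free.
The series flexibility is Σ Lᵢ/(AᵢEᵢ) = 625/(1475×207×10³) + 650/(2250×35×10³) = 1.03×10⁻⁵ mm/N.
So P = 1.764 / 1.03×10⁻⁵ = 171.2 kN, compressive.
σ_{nickel alloy} = P / A = 171200 / 1475 = 116.1 MPa.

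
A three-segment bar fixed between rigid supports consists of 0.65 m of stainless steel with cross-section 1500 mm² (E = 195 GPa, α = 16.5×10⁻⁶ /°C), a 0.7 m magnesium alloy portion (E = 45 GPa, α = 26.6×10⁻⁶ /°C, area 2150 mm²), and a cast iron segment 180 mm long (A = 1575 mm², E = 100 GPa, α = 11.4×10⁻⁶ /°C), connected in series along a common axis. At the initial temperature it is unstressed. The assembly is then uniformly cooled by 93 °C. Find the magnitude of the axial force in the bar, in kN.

Free thermal contraction of the whole bar: Σ αᵢΔT Lᵢ = 16.5×10⁻⁶×93×650 + 26.6×10⁻⁶×93×700 + 11.4×10⁻⁶×93×180 = 2.92 mm.
The rigid supports impose zero overall length change; the single axial force P common to all segments must satisfy P Σ Lᵢ/(AᵢEᵢ) = δ_free.
The series flexibility is Σ Lᵢ/(AᵢEᵢ) = 650/(1500×195×10³) + 700/(2150×45×10³) + 180/(1575×100×10³) = 1.06×10⁻⁵ mm/N.
So P = 2.92 / 1.06×10⁻⁵ = 275.5 kN, tensile.

P ≈ 275 kN (tensile)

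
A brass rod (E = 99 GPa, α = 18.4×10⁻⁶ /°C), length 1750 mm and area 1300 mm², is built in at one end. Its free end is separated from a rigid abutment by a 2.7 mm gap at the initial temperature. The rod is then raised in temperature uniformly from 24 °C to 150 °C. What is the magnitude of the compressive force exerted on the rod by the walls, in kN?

If the wall were absent the rod would grow by αΔT L = 18.4×10⁻⁶ × 126 × 1750 = 4.057 mm.
After closing the 2.7 mm clearance, 4.057 − 2.7 = 1.357 mm of expansion remains to be suppressed by the wall.
So σ = E(δ_free − g)/L = 99×10³ × 1.357/1750 = 76.78 MPa.
P = σA = 76.78 × 1300 = 99.81 kN.

P ≈ 99.8 kN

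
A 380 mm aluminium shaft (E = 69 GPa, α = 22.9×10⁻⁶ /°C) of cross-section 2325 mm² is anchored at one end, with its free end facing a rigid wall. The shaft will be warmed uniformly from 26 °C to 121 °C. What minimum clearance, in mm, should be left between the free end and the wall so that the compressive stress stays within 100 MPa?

With no wall the shaft would lengthen by αΔT L = 22.9×10⁻⁶ × 95 × 380 = 0.8267 mm.
At the allowable stress the elastic shortening the wall may impose is σL/E = 100 × 380 / (69×10³) = 0.5507 mm.
The gap must absorb the remainder: g_min = 0.8267 − 0.5507 = 0.276 mm.

g ≈ 0.276 mm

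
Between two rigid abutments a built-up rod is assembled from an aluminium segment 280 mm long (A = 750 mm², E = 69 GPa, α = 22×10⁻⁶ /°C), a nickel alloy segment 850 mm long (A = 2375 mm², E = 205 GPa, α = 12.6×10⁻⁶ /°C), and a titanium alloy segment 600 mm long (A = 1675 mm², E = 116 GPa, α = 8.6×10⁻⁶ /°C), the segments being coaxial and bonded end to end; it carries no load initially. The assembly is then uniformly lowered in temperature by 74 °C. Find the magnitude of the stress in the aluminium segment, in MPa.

σ ≈ 212 MPa (tensile)

If the supports were absent, the total length change would be Σ αᵢΔT Lᵢ = 22×10⁻⁶×74×280 + 12.6×10⁻⁶×74×850 + 8.6×10⁻⁶×74×600 = 1.63 mm.
Since the ends are fixed, an axial force P builds up, equal in every segment, with P · Σ Lᵢ/(AᵢEᵢ) = δ_free.
Σ Lᵢ/(AᵢEᵢ) = 280/(750×69×10³) + 850/(2375×205×10³) + 600/(1675×116×10³) = 1.024×10⁻⁵ mm/N.
Hence P = δ_free / Σ(L/AE) = 1.63/1.024×10⁻⁵ = 159.1 kN (tensile).
σ_{aluminium} = P / A = 159100 / 750 = 212.2 MPa.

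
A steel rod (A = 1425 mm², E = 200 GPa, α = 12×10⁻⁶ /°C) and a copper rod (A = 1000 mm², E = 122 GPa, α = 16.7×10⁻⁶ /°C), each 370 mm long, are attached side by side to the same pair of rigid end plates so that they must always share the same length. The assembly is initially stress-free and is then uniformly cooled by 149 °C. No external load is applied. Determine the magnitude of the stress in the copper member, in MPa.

σ ≈ 59.8 MPa (tensile)

The copper has the larger α, so on cooling it would change length more than the steel if both were free. The rigid plates force a common final length, so the copper is put into tension and the steel into compression, with equal and opposite forces P (no external load).
Equating the net (thermal + elastic) strains gives |α₁ − α₂|·ΔT = P·[1/(A₁E₁) + 1/(A₂E₂)].
|α₁ − α₂|·ΔT = 4.7×10⁻⁶ × 149 = 0.0007003.
1/(A₁E₁) + 1/(A₂E₂) = 1/(1425×200×10³) + 1/(1000×122×10³) = 1.171×10⁻⁸ N⁻¹.
P = 0.0007003 / 1.171×10⁻⁸ = 59830 N = 59.83 kN.
σ_{copper} = P/A₂ = 59830/1000 = 59.83 MPa, tensile.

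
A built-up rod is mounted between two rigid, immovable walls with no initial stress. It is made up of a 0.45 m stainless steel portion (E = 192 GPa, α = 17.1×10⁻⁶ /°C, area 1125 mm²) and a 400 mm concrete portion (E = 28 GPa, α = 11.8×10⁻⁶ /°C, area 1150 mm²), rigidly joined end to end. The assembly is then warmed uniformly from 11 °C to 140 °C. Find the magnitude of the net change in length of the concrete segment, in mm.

|ΔL| ≈ 0.763 mm

With the walls removed the bar would change length by δ_free = Σ αᵢΔT Lᵢ = 17.1×10⁻⁶×129×450 + 11.8×10⁻⁶×129×400 = 1.602 mm.
The rigid supports impose zero overall length change; the single axial force P common to all segments must satisfy P Σ Lᵢ/(AᵢEᵢ) = δ_free.
The series flexibility is Σ Lᵢ/(AᵢEᵢ) = 450/(1125×192×10³) + 400/(1150×28×10³) = 1.451×10⁻⁵ mm/N.
Hence P = δ_free / Σ(L/AE) = 1.602/1.451×10⁻⁵ = 110.4 kN (compressive).
For the concrete segment, free thermal change = 11.8×10⁻⁶×129×400 = 0.6089 mm and elastic change from P = 110400×400/(1150×28×10³) = 1.372 mm; these oppose, so the net change is 0.763 mm (segment shortens).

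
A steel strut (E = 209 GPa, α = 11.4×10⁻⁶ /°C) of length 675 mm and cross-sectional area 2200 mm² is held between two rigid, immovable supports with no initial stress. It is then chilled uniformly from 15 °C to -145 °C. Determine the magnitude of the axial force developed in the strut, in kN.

P ≈ 839 kN (tensile)

The ends cannot move, so σ = EαΔT = 209×10³ × 11.4×10⁻⁶ × 160 = 381.2 MPa.
Then P = σA = 381.2 × 2200 mm² = 838.7 kN, tensile.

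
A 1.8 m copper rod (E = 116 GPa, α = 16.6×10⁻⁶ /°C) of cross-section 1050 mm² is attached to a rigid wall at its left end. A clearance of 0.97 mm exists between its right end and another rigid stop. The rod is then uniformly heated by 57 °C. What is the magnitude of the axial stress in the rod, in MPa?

σ ≈ 47.2 MPa (compressive)

If the wall were absent the rod would grow by αΔT L = 16.6×10⁻⁶ × 57 × 1800 = 1.703 mm.
This exceeds the 0.97 mm gap, so the wall pushes back. The portion of expansion that must be recovered elastically is δ_free − gap = 1.703 − 0.97 = 0.7332 mm.
So σ = E(δ_free − g)/L = 116×10³ × 0.7332/1800 = 47.25 MPa.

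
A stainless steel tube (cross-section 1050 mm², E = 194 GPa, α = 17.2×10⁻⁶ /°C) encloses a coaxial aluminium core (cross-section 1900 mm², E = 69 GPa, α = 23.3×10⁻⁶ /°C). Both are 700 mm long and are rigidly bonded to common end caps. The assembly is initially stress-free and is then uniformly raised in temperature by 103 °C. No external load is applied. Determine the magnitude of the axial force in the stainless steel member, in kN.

The aluminium has the larger α, so on heating it would change length more than the stainless steel if both were free. The rigid plates force a common final length, so the aluminium is put into compression and the stainless steel into tension, with equal and opposite forces P (no external load).
Compatibility of the two members (thermal + elastic change equal): (α₁ − α₂)ΔT = P·[1/(A₁E₁) + 1/(A₂E₂)].
|α₁ − α₂|·ΔT = 6.1×10⁻⁶ × 103 = 0.0006283.
1/(A₁E₁) + 1/(A₂E₂) = 1/(1050×194×10³) + 1/(1900×69×10³) = 1.254×10⁻⁸ N⁻¹.
So P = 0.0006283 / 1.254×10⁻⁸ = 50.12 kN.

P ≈ 50.1 kN (tensile in the stainless steel)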